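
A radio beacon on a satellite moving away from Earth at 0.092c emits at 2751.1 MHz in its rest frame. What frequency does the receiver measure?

Relativistic Doppler for frequency: f' = f₀ · √((1 − β)/(1 + β)).
f' = 2751.1 × √(0.9080/1.0920) = 2751.1 × 0.91187 ≈ 2508.6 MHz.

2508.6 MHz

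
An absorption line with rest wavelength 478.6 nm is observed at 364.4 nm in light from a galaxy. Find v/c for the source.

0.266c

λ'/λ₀ = 0.7614 < 1 (blueshift), so the source is approaching.
λ'/λ₀ = √((1 − β)/(1 + β)) for an approaching source ⇒ β = (1 − r²)/(1 + r²) with r = λ'/λ₀.
β = (1 − 0.5797)/(1 + 0.5797) ≈ 0.266.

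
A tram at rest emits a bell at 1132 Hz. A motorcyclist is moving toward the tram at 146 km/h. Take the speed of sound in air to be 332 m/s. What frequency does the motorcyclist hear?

1270 Hz

146 km/h = 40.56 m/s.
Only the observer moves, toward the source, so f' = f · (v + v_o)/v.
f' = 1132 × (332 + 40.56)/332 = 1132 × 372.56/332 ≈ 1270 Hz.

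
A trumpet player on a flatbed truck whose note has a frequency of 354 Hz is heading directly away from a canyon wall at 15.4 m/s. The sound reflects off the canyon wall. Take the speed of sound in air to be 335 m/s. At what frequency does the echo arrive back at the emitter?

The canyon wall receives the sound from a moving source: f₁ = f₀ · v/(v + v_e) = 354 × 335/350.4 ≈ 338 Hz.
On the return leg the trumpet player on a flatbed truck is a moving observer: f₂ = f₁ · (v − v_e)/v = 338 × 319.6/335 ≈ 323 Hz.

323 Hz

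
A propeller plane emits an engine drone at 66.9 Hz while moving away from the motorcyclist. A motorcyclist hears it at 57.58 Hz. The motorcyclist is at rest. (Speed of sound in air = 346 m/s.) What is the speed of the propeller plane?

f' = f · v/(v + v_s) ⇒ v_s = v · |1 − f/f'|.
v_s = 346 × |1 − 66.9/57.58| = 346 × 0.1619 ≈ 56 m/s.

56 m/s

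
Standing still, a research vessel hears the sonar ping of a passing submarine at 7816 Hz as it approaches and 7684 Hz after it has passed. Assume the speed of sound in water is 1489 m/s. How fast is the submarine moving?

f₁/f₂ = (v + v_s)/(v − v_s), so v_s = v · (f₁ − f₂)/(f₁ + f₂).
v_s = 1489 × (7816 − 7684)/(7816 + 7684) = 1489 × 132/15500 ≈ 12.7 m/s.

12.7 m/s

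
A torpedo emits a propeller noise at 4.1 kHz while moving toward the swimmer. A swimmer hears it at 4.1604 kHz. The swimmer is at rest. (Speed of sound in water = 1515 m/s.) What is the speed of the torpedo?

22.0 m/s

f' = f · v/(v − v_s) ⇒ v_s = v · |1 − f/f'|.
v_s = 1515 × |1 − 4.1/4.1604| = 1515 × 0.01452 ≈ 22.0 m/s.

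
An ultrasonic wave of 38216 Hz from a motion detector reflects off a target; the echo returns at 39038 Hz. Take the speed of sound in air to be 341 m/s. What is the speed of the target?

Double Doppler shift off a moving reflector: f₂ = f₀ · (v + u)/(v − u) (u > 0 toward emitter).
Rearranging, u = v · (f₂ − f₀)/(f₂ + f₀) = 341 × 822/77254 ≈ 3.6 m/s.
So the target is moving at 3.6 m/s toward the emitter.

3.6 m/s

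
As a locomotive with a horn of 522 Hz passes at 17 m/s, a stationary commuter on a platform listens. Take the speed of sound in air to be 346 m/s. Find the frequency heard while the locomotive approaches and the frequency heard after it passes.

Approaching: f₁ = f · v/(v − v_s) = 522 × 346/329 ≈ 549 Hz.
Receding: f₂ = f · v/(v + v_s) = 522 × 346/363 ≈ 498 Hz.

549 Hz approaching; 498 Hz receding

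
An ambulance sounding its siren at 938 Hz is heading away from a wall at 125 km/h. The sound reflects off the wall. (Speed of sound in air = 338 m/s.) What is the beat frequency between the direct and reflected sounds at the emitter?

125 km/h = 34.72 m/s.
The wall receives the sound from a moving source: f₁ = f₀ · v/(v + v_e) = 938 × 338/372.72 ≈ 850.6 Hz.
On the return leg the ambulance is a moving observer: f₂ = f₁ · (v − v_e)/v = 850.6 × 303.28/338 ≈ 763.2 Hz.
Beat against the emitted tone: |f₂ − f₀| = 2v_e·f₀/(v + v_e) = 2 × 34.72 × 938/372.72 ≈ 175 Hz.

175 Hz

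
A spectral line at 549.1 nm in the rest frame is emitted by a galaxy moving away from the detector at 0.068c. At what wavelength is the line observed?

Relativistic Doppler for wavelength: λ' = λ₀ · √((1 + β)/(1 − β)).
λ' = 549.1 × √(1.0680/0.9320) = 549.1 × 1.07048 ≈ 587.8 nm.

587.8 nm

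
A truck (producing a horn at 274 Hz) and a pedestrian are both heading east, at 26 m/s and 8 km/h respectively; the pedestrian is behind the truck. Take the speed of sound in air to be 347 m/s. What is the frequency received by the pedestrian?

257 Hz

8 km/h = 2.222 m/s.
The pedestrian is behind, so the truck is moving away from it while the pedestrian is moving toward the truck.
General Doppler shift: f' = f · (v + v_o)/(v + v_s).
f' = 274 × (347 + 2.222)/(347 + 26) = 274 × 349.22/373 ≈ 257 Hz.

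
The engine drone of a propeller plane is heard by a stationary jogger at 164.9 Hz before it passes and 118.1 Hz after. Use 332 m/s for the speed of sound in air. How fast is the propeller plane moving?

55 m/s

f₁/f₂ = (v + v_s)/(v − v_s), so v_s = v · (f₁ − f₂)/(f₁ + f₂).
v_s = 332 × (164.9 − 118.1)/(164.9 + 118.1) = 332 × 46.8/283.0 ≈ 55 m/s.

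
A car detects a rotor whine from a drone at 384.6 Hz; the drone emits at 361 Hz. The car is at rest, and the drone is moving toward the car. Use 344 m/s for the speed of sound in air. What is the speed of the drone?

f' = f · v/(v − v_s) ⇒ v_s = v · |1 − f/f'|.
v_s = 344 × |1 − 361/384.6| = 344 × 0.06136 ≈ 21.1 m/s.

21.1 m/s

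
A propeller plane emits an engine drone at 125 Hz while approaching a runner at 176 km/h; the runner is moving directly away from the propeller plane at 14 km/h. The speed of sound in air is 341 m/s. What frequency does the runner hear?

144 Hz

176 km/h = 48.89 m/s; 14 km/h = 3.889 m/s.
With source approaching and observer receding, f' = f · (v − v_o)/(v − v_s).
f' = 125 × (341 − 3.889)/(341 − 48.89) = 125 × 337.11/292.11 ≈ 144 Hz.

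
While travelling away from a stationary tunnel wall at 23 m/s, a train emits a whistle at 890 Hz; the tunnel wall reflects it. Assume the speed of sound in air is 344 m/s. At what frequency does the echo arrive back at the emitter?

The tunnel wall receives the sound from a moving source: f₁ = f₀ · v/(v + v_e) = 890 × 344/367 ≈ 834 Hz.
On the return leg the train is a moving observer: f₂ = f₁ · (v − v_e)/v = 834 × 321/344 ≈ 778 Hz.
Equivalently f₂ = f₀ · (v − v_e)/(v + v_e).

778 Hz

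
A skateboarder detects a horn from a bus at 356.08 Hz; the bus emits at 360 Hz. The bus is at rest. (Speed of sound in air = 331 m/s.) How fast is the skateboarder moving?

3.6 m/s

f' < f, so the skateboarder is receding.
f' = f · (v − v_o)/v ⇒ v_o = v · |f'/f − 1|.
v_o = 331 × |356.08/360 − 1| = 331 × 0.01089 ≈ 3.6 m/s.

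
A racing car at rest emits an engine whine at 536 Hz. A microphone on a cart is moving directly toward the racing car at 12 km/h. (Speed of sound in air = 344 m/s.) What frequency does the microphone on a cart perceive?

541 Hz

12 km/h = 3.333 m/s.
Only the observer moves, toward the source, so f' = f · (v + v_o)/v.
f' = 536 × (344 + 3.333)/344 = 536 × 347.33/344 ≈ 541 Hz.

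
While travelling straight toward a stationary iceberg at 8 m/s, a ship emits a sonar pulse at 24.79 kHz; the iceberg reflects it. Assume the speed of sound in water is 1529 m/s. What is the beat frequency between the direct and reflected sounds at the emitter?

261 Hz

The iceberg receives the sound from a moving source: f₁ = f₀ · v/(v − v_e) = 24.79 × 1529/1521 ≈ 24.920 kHz.
On the return leg the ship is a moving observer: f₂ = f₁ · (v + v_e)/v = 24.920 × 1537/1529 ≈ 25.051 kHz.
Beat against the emitted tone (with f₀ = 24790 Hz): |f₂ − f₀| = 2v_e·f₀/(v − v_e) = 2 × 8 × 24790/1521 ≈ 261 Hz.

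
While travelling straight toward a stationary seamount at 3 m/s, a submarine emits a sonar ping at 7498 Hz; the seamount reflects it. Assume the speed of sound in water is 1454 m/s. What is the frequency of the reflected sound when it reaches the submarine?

The seamount receives the sound from a moving source: f₁ = f₀ · v/(v − v_e) = 7498 × 1454/1451 ≈ 7514 Hz.
On the return leg the submarine is a moving observer: f₂ = f₁ · (v + v_e)/v = 7514 × 1457/1454 ≈ 7529 Hz.

7529 Hz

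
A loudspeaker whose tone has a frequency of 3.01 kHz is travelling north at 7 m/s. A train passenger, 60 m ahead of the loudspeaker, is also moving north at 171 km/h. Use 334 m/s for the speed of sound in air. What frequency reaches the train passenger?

2.64 kHz

171 km/h = 47.5 m/s.
The train passenger is ahead, so the loudspeaker is moving toward it while the train passenger is moving away from the loudspeaker.
With source approaching and observer receding, f' = f · (v − v_o)/(v − v_s).
f' = 3.01 × (334 − 47.5)/(334 − 7) = 3.01 × 286.5/327 ≈ 2.64 kHz.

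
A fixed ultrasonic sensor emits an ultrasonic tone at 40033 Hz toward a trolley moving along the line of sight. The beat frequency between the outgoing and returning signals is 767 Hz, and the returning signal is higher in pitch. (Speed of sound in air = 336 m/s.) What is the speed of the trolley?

3.2 m/s

Double Doppler shift off a moving reflector: f₂ = f₀ · (v + u)/(v − u) (u > 0 toward emitter).
Returning signal is higher, so f₂ = f₀ + Δf = 40033 + 767 = 40800 Hz.
Rearranging, u = v · (f₂ − f₀)/(f₂ + f₀) = 336 × 767/80833 ≈ 3.2 m/s.
So the trolley is moving at 3.2 m/s toward the emitter.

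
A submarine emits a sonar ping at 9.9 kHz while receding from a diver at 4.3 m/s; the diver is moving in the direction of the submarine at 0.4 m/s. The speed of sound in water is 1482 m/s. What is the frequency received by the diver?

General Doppler shift: f' = f · (v + v_o)/(v + v_s).
f' = 9.9 × (1482 + 0.4)/(1482 + 4.3) = 9.9 × 1482.4/1486.3 ≈ 9.87 kHz.

9.87 kHz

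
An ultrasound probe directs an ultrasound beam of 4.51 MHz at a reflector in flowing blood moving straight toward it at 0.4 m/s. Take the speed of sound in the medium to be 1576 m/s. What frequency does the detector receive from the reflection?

At the reflector in flowing blood (a moving observer), f₁ = f₀ · (v + u)/v = 4.51 × 1576.4/1576 ≈ 4.511 MHz.
The reflection then acts as a moving source: f₂ = f₁ · v/(v − u) ≈ 4.512 MHz.

4.512 MHz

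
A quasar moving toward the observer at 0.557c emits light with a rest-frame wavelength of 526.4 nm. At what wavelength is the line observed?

280.8 nm

Relativistic Doppler for wavelength: λ' = λ₀ · √((1 − β)/(1 + β)).
λ' = 526.4 × √(0.4430/1.5570) = 526.4 × 0.53341 ≈ 280.8 nm.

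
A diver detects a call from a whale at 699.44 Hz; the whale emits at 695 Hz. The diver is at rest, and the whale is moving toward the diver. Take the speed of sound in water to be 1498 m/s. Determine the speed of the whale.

f' = f · v/(v − v_s) ⇒ v_s = v · |1 − f/f'|.
v_s = 1498 × |1 − 695/699.44| = 1498 × 0.006348 ≈ 9.5 m/s.

9.5 m/s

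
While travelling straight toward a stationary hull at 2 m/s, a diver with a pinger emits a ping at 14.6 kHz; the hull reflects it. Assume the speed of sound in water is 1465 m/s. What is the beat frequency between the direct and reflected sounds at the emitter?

The hull receives the sound from a moving source: f₁ = f₀ · v/(v − v_e) = 14.6 × 1465/1463 ≈ 14.6200 kHz.
On the return leg the diver with a pinger is a moving observer: f₂ = f₁ · (v + v_e)/v = 14.6200 × 1467/1465 ≈ 14.6399 kHz.
Beat against the emitted tone (with f₀ = 14600 Hz): |f₂ − f₀| = 2v_e·f₀/(v − v_e) = 2 × 2 × 14600/1463 ≈ 39.9 Hz.

39.9 Hz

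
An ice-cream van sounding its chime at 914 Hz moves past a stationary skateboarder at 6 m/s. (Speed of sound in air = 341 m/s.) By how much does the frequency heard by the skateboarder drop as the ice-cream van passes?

32.2 Hz

Approaching: f₁ = f · v/(v − v_s) = 914 × 341/335 ≈ 930.4 Hz.
Receding: f₂ = f · v/(v + v_s) = 914 × 341/347 ≈ 898.2 Hz.
Drop: f₁ − f₂ = 2f·v·v_s/(v² − v_s²) = 2 × 914 × 341 × 6/(341² − 6²) ≈ 32.2 Hz.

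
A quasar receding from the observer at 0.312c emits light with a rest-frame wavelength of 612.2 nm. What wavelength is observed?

Relativistic Doppler for wavelength: λ' = λ₀ · √((1 + β)/(1 − β)).
λ' = 612.2 × √(1.3120/0.6880) = 612.2 × 1.38093 ≈ 845.4 nm.

845.4 nm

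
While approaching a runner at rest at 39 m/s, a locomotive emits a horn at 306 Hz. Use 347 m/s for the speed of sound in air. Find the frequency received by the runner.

345 Hz

With the source moving toward a stationary observer, f' = f · v/(v − v_s).
f' = 306 × 347/(347 − 39) = 306 × 347/308 ≈ 345 Hz.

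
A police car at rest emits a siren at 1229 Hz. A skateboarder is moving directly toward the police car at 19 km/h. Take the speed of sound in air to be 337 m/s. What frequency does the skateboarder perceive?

19 km/h = 5.278 m/s.
Moving observer, stationary source: f' = f · (v + v_o)/v.
f' = 1229 × (337 + 5.278)/337 = 1229 × 342.28/337 ≈ 1248 Hz.

1248 Hz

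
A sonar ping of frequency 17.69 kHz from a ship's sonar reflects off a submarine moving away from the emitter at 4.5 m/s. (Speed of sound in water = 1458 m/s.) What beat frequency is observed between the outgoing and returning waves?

At the submarine (a moving observer), f₁ = f₀ · (v − u)/v = 17.69 × 1453.5/1458 ≈ 17.6354 kHz.
The reflection then acts as a moving source: f₂ = f₁ · v/(v + u) ≈ 17.5811 kHz.
Beat frequency (with f₀ = 17690 Hz): |f₂ − f₀| = 2u·f₀/(v + u) = 2 × 4.5 × 17690/1462.5 ≈ 109 Hz.

109 Hz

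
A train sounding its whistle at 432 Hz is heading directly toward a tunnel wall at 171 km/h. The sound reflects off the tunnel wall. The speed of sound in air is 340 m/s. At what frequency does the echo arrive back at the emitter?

572 Hz

171 km/h = 47.5 m/s.
The tunnel wall receives the sound from a moving source: f₁ = f₀ · v/(v − v_e) = 432 × 340/292.5 ≈ 502 Hz.
On the return leg the train is a moving observer: f₂ = f₁ · (v + v_e)/v = 502 × 387.5/340 ≈ 572 Hz.
Equivalently f₂ = f₀ · (v + v_e)/(v − v_e).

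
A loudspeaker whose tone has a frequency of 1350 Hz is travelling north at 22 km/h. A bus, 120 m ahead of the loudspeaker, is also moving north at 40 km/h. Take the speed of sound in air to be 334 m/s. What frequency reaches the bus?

22 km/h = 6.111 m/s; 40 km/h = 11.11 m/s.
The bus is ahead, so the loudspeaker is moving toward it while the bus is moving away from the loudspeaker.
Both move, so f' = f · (v − v_o)/(v − v_s).
f' = 1350 × (334 − 11.11)/(334 − 6.111) = 1350 × 322.89/327.89 ≈ 1329 Hz.

1329 Hz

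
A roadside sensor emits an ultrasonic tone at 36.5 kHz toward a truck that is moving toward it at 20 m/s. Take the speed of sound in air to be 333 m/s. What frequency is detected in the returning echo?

41.2 kHz

At the truck (a moving observer), f₁ = f₀ · (v + u)/v = 36.5 × 353/333 ≈ 38.7 kHz.
On reflection it acts as a source moving toward the stationary detector: f₂ = f₁ · v/(v − u) = 38.7 × 333/313 ≈ 41.2 kHz.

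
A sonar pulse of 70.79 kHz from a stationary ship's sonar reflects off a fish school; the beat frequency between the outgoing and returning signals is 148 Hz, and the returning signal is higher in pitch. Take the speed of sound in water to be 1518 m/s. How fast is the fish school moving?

1.59 m/s

Double Doppler shift off a moving reflector: f₂ = f₀ · (v + u)/(v − u) (u > 0 toward emitter).
Returning signal is higher, so f₂ = f₀ + Δf = 70790 + 148 = 70938 Hz.
Rearranging, u = v · (f₂ − f₀)/(f₂ + f₀) = 1518 × 148/141728 ≈ 1.59 m/s.
So the fish school is moving at 1.59 m/s toward the emitter.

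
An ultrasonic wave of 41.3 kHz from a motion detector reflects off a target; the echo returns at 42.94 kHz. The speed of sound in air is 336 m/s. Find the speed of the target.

6.5 m/s

Double Doppler shift off a moving reflector: f₂ = f₀ · (v + u)/(v − u) (u > 0 toward emitter).
Rearranging, u = v · (f₂ − f₀)/(f₂ + f₀) = 336 × 1.64/84.24 ≈ 6.5 m/s.
So the target is moving at 6.5 m/s toward the emitter.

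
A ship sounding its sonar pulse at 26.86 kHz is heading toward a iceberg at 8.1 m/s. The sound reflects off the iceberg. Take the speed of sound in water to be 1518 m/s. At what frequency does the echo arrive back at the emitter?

The iceberg receives the sound from a moving source: f₁ = f₀ · v/(v − v_e) = 26.86 × 1518/1509.9 ≈ 27.0 kHz.
On the return leg the ship is a moving observer: f₂ = f₁ · (v + v_e)/v = 27.0 × 1526.1/1518 ≈ 27.1 kHz.
Equivalently f₂ = f₀ · (v + v_e)/(v − v_e).

27.1 kHz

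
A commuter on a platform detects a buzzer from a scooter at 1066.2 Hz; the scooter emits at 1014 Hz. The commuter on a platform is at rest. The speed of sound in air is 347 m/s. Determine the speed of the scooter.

17.0 m/s

f' > f, so the scooter is approaching.
f' = f · v/(v − v_s) ⇒ v_s = v · |1 − f/f'|.
v_s = 347 × |1 − 1014/1066.2| = 347 × 0.04896 ≈ 17.0 m/s.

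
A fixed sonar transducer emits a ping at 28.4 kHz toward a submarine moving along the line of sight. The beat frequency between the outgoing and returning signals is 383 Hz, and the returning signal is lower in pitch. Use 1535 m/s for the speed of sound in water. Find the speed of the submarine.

Double Doppler shift off a moving reflector: f₂ = f₀ · (v + u)/(v − u) (u > 0 toward emitter).
Returning signal is lower, so f₂ = f₀ − Δf = 28400 − 383 = 28017 Hz.
Rearranging, u = v · (f₂ − f₀)/(f₂ + f₀) = 1535 × -383/56417 ≈ -10.4 m/s.
So the submarine is moving at 10.4 m/s away from the emitter.

10.4 m/s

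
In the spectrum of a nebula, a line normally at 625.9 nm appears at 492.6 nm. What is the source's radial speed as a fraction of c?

λ'/λ₀ = 0.7870 < 1 (blueshift), so the source is approaching.
λ'/λ₀ = √((1 − β)/(1 + β)) for an approaching source ⇒ β = (1 − r²)/(1 + r²) with r = λ'/λ₀.
β = (1 − 0.6194)/(1 + 0.6194) ≈ 0.235.

0.235c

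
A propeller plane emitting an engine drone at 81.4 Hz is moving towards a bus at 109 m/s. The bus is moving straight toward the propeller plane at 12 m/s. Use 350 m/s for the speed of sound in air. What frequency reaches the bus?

General Doppler shift: f' = f · (v + v_o)/(v − v_s).
f' = 81.4 × (350 + 12)/(350 − 109) = 81.4 × 362/241 ≈ 122 Hz.

122 Hz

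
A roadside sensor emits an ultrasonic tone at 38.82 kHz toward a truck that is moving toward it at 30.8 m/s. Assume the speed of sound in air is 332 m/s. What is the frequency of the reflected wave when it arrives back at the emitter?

46.8 kHz

The truck first receives the wave as a moving observer: f₁ = f₀ · (v + u)/v = 38.82 × (332 + 30.8)/332 ≈ 42.4 kHz.
On reflection it acts as a source moving toward the stationary detector: f₂ = f₁ · v/(v − u) = 42.4 × 332/301.2 ≈ 46.8 kHz.
Equivalently f₂ = f₀ · (v + u)/(v − u).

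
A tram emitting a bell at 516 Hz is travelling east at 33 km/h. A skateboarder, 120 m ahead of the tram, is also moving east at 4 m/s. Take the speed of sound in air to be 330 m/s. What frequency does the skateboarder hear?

524 Hz

33 km/h = 9.167 m/s.
The skateboarder is ahead, so the tram is moving toward it while the skateboarder is moving away from the tram.
With source approaching and observer receding, f' = f · (v − v_o)/(v − v_s).
f' = 516 × (330 − 4)/(330 − 9.167) = 516 × 326/320.83 ≈ 524 Hz.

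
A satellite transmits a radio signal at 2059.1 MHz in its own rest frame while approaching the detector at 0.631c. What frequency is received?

4329.0 MHz

Relativistic Doppler for frequency: f' = f₀ · √((1 + β)/(1 − β)).
f' = 2059.1 × √(1.6310/0.3690) = 2059.1 × 2.10239 ≈ 4329.0 MHz.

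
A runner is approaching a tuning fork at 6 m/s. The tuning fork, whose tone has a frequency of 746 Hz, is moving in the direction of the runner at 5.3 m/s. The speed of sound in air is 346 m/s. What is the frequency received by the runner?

771 Hz

General Doppler shift: f' = f · (v + v_o)/(v − v_s).
f' = 746 × (346 + 6)/(346 − 5.3) = 746 × 352/340.7 ≈ 771 Hz.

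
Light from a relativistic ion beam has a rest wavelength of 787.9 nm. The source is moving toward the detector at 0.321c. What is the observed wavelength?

564.9 nm

Relativistic Doppler for wavelength: λ' = λ₀ · √((1 − β)/(1 + β)).
λ' = 787.9 × √(0.6790/1.3210) = 787.9 × 0.71694 ≈ 564.9 nm.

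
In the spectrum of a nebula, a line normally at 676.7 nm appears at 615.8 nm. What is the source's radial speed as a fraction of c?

0.094c

λ'/λ₀ = 0.9100 < 1 (blueshift), so the source is approaching.
λ'/λ₀ = √((1 − β)/(1 + β)) for an approaching source ⇒ β = (1 − r²)/(1 + r²) with r = λ'/λ₀.
β = (1 − 0.8281)/(1 + 0.8281) ≈ 0.094.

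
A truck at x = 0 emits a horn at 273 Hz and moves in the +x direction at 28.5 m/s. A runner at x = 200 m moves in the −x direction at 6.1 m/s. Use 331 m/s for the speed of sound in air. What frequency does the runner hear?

304 Hz

The observer lies on the +x side, so the source is heading toward the observer and the observer is heading toward the source.
Both move, so f' = f · (v + v_o)/(v − v_s).
f' = 273 × (331 + 6.1)/(331 − 28.5) = 273 × 337.1/302.5 ≈ 304 Hz.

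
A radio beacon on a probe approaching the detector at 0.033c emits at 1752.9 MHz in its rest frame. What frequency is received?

Relativistic Doppler for frequency: f' = f₀ · √((1 + β)/(1 − β)).
f' = 1752.9 × √(1.0330/0.9670) = 1752.9 × 1.03356 ≈ 1811.7 MHz.

1811.7 MHz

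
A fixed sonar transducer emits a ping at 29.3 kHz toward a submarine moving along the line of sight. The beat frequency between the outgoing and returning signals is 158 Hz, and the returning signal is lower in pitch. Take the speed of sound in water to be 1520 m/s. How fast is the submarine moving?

Double Doppler shift off a moving reflector: f₂ = f₀ · (v + u)/(v − u) (u > 0 toward emitter).
Returning signal is lower, so f₂ = f₀ − Δf = 29300 − 158 = 29142 Hz.
Rearranging, u = v · (f₂ − f₀)/(f₂ + f₀) = 1520 × -158/58442 ≈ -4.1 m/s.
So the submarine is moving at 4.1 m/s away from the emitter.

4.1 m/s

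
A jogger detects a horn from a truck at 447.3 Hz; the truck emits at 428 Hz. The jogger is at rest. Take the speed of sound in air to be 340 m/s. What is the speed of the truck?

f' > f, so the truck is approaching.
f' = f · v/(v − v_s) ⇒ v_s = v · |1 − f/f'|.
v_s = 340 × |1 − 428/447.3| = 340 × 0.04315 ≈ 14.7 m/s.

14.7 m/s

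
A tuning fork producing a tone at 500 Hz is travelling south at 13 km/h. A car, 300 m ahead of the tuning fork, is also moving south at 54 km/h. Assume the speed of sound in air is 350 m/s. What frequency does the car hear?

484 Hz

13 km/h = 3.611 m/s; 54 km/h = 15 m/s.
The car is ahead, so the tuning fork is moving toward it while the car is moving away from the tuning fork.
With source approaching and observer receding, f' = f · (v − v_o)/(v − v_s).
f' = 500 × (350 − 15)/(350 − 3.611) = 500 × 335/346.39 ≈ 484 Hz.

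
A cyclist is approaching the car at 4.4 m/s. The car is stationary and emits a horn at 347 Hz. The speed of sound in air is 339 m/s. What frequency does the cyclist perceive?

Moving observer, stationary source: f' = f · (v + v_o)/v.
f' = 347 × (339 + 4.4)/339 = 347 × 343.4/339 ≈ 352 Hz.

352 Hz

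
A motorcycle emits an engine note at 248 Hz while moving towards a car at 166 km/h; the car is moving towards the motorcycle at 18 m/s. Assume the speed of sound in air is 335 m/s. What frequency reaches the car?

166 km/h = 46.11 m/s.
Both move, so f' = f · (v + v_o)/(v − v_s).
f' = 248 × (335 + 18)/(335 − 46.11) = 248 × 353/288.89 ≈ 303 Hz.

303 Hz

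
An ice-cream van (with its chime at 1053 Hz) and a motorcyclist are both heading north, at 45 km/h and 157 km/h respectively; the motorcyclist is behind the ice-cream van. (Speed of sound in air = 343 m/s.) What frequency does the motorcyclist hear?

45 km/h = 12.5 m/s; 157 km/h = 43.61 m/s.
The motorcyclist is behind, so the ice-cream van is moving away from it while the motorcyclist is moving toward the ice-cream van.
With source receding and observer approaching, f' = f · (v + v_o)/(v + v_s).
f' = 1053 × (343 + 43.61)/(343 + 12.5) = 1053 × 386.61/355.5 ≈ 1145 Hz.

1145 Hz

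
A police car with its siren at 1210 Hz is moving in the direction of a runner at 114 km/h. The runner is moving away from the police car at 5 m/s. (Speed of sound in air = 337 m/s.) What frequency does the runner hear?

114 km/h = 31.67 m/s.
With source approaching and observer receding, f' = f · (v − v_o)/(v − v_s).
f' = 1210 × (337 − 5)/(337 − 31.67) = 1210 × 332/305.33 ≈ 1316 Hz.

1316 Hz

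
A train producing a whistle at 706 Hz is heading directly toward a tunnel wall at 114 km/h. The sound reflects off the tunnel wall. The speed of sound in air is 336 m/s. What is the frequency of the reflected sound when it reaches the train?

853 Hz

114 km/h = 31.67 m/s.
The tunnel wall receives the sound from a moving source: f₁ = f₀ · v/(v − v_e) = 706 × 336/304.33 ≈ 779 Hz.
On the return leg the train is a moving observer: f₂ = f₁ · (v + v_e)/v = 779 × 367.67/336 ≈ 853 Hz.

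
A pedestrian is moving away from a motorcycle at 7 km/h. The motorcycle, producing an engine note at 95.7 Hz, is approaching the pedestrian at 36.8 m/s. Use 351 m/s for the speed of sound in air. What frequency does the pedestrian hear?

106 Hz

7 km/h = 1.944 m/s.
General Doppler shift: f' = f · (v − v_o)/(v − v_s).
f' = 95.7 × (351 − 1.944)/(351 − 36.8) = 95.7 × 349.06/314.2 ≈ 106 Hz.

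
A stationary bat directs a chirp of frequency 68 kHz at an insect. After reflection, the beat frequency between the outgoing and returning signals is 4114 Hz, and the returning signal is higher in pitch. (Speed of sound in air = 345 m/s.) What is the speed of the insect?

10.1 m/s

Double Doppler shift off a moving reflector: f₂ = f₀ · (v + u)/(v − u) (u > 0 toward emitter).
Returning signal is higher, so f₂ = f₀ + Δf = 68000 + 4114 = 72114 Hz.
Rearranging, u = v · (f₂ − f₀)/(f₂ + f₀) = 345 × 4114/140114 ≈ 10.1 m/s.
So the insect is moving at 10.1 m/s toward the emitter.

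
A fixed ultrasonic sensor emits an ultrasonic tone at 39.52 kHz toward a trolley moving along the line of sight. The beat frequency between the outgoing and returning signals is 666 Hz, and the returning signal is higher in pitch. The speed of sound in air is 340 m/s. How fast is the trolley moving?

Double Doppler shift off a moving reflector: f₂ = f₀ · (v + u)/(v − u) (u > 0 toward emitter).
Returning signal is higher, so f₂ = f₀ + Δf = 39520 + 666 = 40186 Hz.
Rearranging, u = v · (f₂ − f₀)/(f₂ + f₀) = 340 × 666/79706 ≈ 2.84 m/s.
So the trolley is moving at 2.84 m/s toward the emitter.

2.84 m/s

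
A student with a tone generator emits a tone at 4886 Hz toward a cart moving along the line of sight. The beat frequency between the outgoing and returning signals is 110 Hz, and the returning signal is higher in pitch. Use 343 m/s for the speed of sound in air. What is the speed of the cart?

3.8 m/s

Double Doppler shift off a moving reflector: f₂ = f₀ · (v + u)/(v − u) (u > 0 toward emitter).
Returning signal is higher, so f₂ = f₀ + Δf = 4886 + 110 = 4996 Hz.
Rearranging, u = v · (f₂ − f₀)/(f₂ + f₀) = 343 × 110/9882 ≈ 3.8 m/s.
So the cart is moving at 3.8 m/s toward the emitter.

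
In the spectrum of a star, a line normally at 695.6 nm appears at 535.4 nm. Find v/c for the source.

λ'/λ₀ = 0.7697 < 1 (blueshift), so the source is approaching.
λ'/λ₀ = √((1 − β)/(1 + β)) for an approaching source ⇒ β = (1 − r²)/(1 + r²) with r = λ'/λ₀.
β = (1 − 0.5924)/(1 + 0.5924) ≈ 0.256.

0.256c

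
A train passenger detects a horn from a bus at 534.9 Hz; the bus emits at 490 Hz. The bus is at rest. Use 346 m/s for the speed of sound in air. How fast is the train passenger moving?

f' > f, so the train passenger is approaching.
f' = f · (v + v_o)/v ⇒ v_o = v · |f'/f − 1|.
v_o = 346 × |534.9/490 − 1| = 346 × 0.09163 ≈ 32 m/s.

32 m/s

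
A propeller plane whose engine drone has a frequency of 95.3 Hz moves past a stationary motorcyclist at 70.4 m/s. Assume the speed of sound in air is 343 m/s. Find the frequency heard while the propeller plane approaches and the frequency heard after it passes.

Approaching: f₁ = f · v/(v − v_s) = 95.3 × 343/272.6 ≈ 120 Hz.
Receding: f₂ = f · v/(v + v_s) = 95.3 × 343/413.4 ≈ 79 Hz.

120 Hz approaching; 79 Hz receding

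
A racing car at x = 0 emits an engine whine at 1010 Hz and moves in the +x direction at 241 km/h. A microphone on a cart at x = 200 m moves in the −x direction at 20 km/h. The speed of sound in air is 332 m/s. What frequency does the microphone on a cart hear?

241 km/h = 66.94 m/s; 20 km/h = 5.556 m/s.
The observer lies on the +x side, so the source is heading toward the observer and the observer is heading toward the source.
General Doppler shift: f' = f · (v + v_o)/(v − v_s).
f' = 1010 × (332 + 5.556)/(332 − 66.94) = 1010 × 337.56/265.06 ≈ 1286 Hz.

1286 Hz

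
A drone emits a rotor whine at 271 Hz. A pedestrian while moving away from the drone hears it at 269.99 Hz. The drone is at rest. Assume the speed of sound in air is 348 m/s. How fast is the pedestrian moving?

f' = f · (v − v_o)/v ⇒ v_o = v · |f'/f − 1|.
v_o = 348 × |269.99/271 − 1| = 348 × 0.003727 ≈ 1.30 m/s.

1.30 m/s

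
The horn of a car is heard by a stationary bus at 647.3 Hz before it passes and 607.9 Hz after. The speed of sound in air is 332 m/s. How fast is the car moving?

f₁/f₂ = (v + v_s)/(v − v_s), so v_s = v · (f₁ − f₂)/(f₁ + f₂).
v_s = 332 × (647.3 − 607.9)/(647.3 + 607.9) = 332 × 39.4/1255.2 ≈ 10.4 m/s.

10.4 m/s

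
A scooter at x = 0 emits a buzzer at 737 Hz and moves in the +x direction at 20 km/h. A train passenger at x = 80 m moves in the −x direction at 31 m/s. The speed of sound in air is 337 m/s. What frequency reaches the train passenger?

20 km/h = 5.556 m/s.
The observer lies on the +x side, so the source is heading toward the observer and the observer is heading toward the source.
With source approaching and observer approaching, f' = f · (v + v_o)/(v − v_s).
f' = 737 × (337 + 31)/(337 − 5.556) = 737 × 368/331.44 ≈ 818 Hz.

818 Hz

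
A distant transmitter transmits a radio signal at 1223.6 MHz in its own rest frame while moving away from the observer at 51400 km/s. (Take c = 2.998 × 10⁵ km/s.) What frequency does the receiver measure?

1029.1 MHz

β = v/c = 51400/299800 = 0.1714.
Relativistic Doppler for frequency: f' = f₀ · √((1 − β)/(1 + β)).
f' = 1223.6 × √(0.8286/1.1714) = 1223.6 × 0.84100 ≈ 1029.1 MHz.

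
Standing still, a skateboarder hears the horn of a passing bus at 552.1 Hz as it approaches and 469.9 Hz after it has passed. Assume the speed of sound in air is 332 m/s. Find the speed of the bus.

27 m/s

f₁/f₂ = (v + v_s)/(v − v_s), so v_s = v · (f₁ − f₂)/(f₁ + f₂).
v_s = 332 × (552.1 − 469.9)/(552.1 + 469.9) = 332 × 82.2/1022.0 ≈ 27 m/s.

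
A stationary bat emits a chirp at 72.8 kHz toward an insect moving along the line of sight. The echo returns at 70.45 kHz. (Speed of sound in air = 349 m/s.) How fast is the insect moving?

5.7 m/s

Double Doppler shift off a moving reflector: f₂ = f₀ · (v + u)/(v − u) (u > 0 toward emitter).
Rearranging, u = v · (f₂ − f₀)/(f₂ + f₀) = 349 × -2.35/143.25 ≈ -5.7 m/s.
So the insect is moving at 5.7 m/s away from the emitter.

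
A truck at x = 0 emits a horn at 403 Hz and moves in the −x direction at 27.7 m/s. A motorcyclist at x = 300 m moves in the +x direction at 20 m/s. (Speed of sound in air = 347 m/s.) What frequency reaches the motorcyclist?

The observer lies on the +x side, so the source is heading away from the observer and the observer is heading away from the source.
With source receding and observer receding, f' = f · (v − v_o)/(v + v_s).
f' = 403 × (347 − 20)/(347 + 27.7) = 403 × 327/374.7 ≈ 352 Hz.

352 Hz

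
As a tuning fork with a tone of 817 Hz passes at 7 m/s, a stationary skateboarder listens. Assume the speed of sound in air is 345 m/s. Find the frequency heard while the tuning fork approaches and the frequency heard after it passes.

834 Hz approaching; 801 Hz receding

Approaching: f₁ = f · v/(v − v_s) = 817 × 345/338 ≈ 834 Hz.
Receding: f₂ = f · v/(v + v_s) = 817 × 345/352 ≈ 801 Hz.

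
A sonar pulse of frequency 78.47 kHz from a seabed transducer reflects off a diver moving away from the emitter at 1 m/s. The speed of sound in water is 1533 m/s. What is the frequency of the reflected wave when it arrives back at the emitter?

The diver first receives the wave as a moving observer: f₁ = f₀ · (v − u)/v = 78.47 × (1533 − 1)/1533 ≈ 78.4 kHz.
The reflection then acts as a moving source: f₂ = f₁ · v/(v + u) ≈ 78.4 kHz.

78.4 kHz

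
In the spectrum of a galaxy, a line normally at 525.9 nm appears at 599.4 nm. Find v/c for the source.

0.130

λ'/λ₀ = 1.1398 > 1 (redshift), so the source is receding.
λ'/λ₀ = √((1 + β)/(1 − β)) for a receding source ⇒ β = (r² − 1)/(r² + 1) with r = λ'/λ₀.
β = (1.2991 − 1)/(1.2991 + 1) ≈ 0.130.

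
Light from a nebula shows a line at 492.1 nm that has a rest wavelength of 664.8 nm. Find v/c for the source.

0.292

λ'/λ₀ = 0.7402 < 1 (blueshift), so the source is approaching.
λ'/λ₀ = √((1 − β)/(1 + β)) for an approaching source ⇒ β = (1 − r²)/(1 + r²) with r = λ'/λ₀.
β = (1 − 0.5479)/(1 + 0.5479) ≈ 0.292.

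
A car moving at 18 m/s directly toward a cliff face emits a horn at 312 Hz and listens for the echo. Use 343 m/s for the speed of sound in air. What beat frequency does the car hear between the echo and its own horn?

The cliff face receives the sound from a moving source: f₁ = f₀ · v/(v − v_e) = 312 × 343/325 ≈ 329.3 Hz.
On the return leg the car is a moving observer: f₂ = f₁ · (v + v_e)/v = 329.3 × 361/343 ≈ 346.6 Hz.
Equivalently f₂ = f₀ · (v + v_e)/(v − v_e).
Beat against the emitted tone: |f₂ − f₀| = 2v_e·f₀/(v − v_e) = 2 × 18 × 312/325 ≈ 34.6 Hz.

34.6 Hz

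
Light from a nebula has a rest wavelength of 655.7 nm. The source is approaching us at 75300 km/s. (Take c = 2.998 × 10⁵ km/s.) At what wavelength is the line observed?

β = v/c = 75300/299800 = 0.2512.
Relativistic Doppler for wavelength: λ' = λ₀ · √((1 − β)/(1 + β)).
λ' = 655.7 × √(0.7488/1.2512) = 655.7 × 0.77363 ≈ 507.3 nm.

507.3 nm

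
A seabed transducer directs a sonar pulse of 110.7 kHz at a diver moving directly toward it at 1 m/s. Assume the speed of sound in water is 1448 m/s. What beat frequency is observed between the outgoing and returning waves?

The diver first receives the wave as a moving observer: f₁ = f₀ · (v + u)/v = 110.7 × (1448 + 1)/1448 ≈ 110.7765 kHz.
On reflection it acts as a source moving toward the stationary detector: f₂ = f₁ · v/(v − u) = 110.7765 × 1448/1447 ≈ 110.8530 kHz.
Equivalently f₂ = f₀ · (v + u)/(v − u).
Beat frequency (with f₀ = 110700 Hz): |f₂ − f₀| = 2u·f₀/(v − u) = 2 × 1 × 110700/1447 ≈ 153 Hz.

153 Hz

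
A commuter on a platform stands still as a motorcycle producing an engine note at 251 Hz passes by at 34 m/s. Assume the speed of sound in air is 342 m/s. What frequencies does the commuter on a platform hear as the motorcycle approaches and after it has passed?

279 Hz approaching; 228 Hz receding

Approaching: f₁ = f · v/(v − v_s) = 251 × 342/308 ≈ 279 Hz.
Receding: f₂ = f · v/(v + v_s) = 251 × 342/376 ≈ 228 Hz.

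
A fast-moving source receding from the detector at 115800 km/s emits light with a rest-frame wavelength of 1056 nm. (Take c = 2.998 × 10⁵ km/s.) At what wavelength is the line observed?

β = v/c = 115800/299800 = 0.3863.
Relativistic Doppler for wavelength: λ' = λ₀ · √((1 + β)/(1 − β)).
λ' = 1056 × √(1.3863/0.6137) = 1056 × 1.50290 ≈ 1587.1 nm.

1587.1 nm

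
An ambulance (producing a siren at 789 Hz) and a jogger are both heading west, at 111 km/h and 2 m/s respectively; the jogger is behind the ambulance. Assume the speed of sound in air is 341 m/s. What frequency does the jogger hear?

728 Hz

111 km/h = 30.83 m/s.
The jogger is behind, so the ambulance is moving away from it while the jogger is moving toward the ambulance.
Both move, so f' = f · (v + v_o)/(v + v_s).
f' = 789 × (341 + 2)/(341 + 30.83) = 789 × 343/371.83 ≈ 728 Hz.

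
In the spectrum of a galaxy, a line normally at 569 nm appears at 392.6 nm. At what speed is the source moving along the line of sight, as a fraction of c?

λ'/λ₀ = 0.6900 < 1 (blueshift), so the source is approaching.
λ'/λ₀ = √((1 − β)/(1 + β)) for an approaching source ⇒ β = (1 − r²)/(1 + r²) with r = λ'/λ₀.
β = (1 − 0.4761)/(1 + 0.4761) ≈ 0.355.

0.355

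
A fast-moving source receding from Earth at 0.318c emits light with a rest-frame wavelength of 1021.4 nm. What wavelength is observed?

Relativistic Doppler for wavelength: λ' = λ₀ · √((1 + β)/(1 − β)).
λ' = 1021.4 × √(1.3180/0.6820) = 1021.4 × 1.39016 ≈ 1419.9 nm.

1419.9 nm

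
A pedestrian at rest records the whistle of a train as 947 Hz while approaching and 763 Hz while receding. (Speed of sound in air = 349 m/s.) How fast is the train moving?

38 m/s

f₁/f₂ = (v + v_s)/(v − v_s), so v_s = v · (f₁ − f₂)/(f₁ + f₂).
v_s = 349 × (947 − 763)/(947 + 763) = 349 × 184/1710 ≈ 38 m/s.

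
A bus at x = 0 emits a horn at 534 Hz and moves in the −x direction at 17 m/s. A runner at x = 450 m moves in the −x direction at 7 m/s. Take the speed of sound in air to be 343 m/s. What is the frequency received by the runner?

The observer lies on the +x side, so the source is heading away from the observer and the observer is heading toward the source.
With source receding and observer approaching, f' = f · (v + v_o)/(v + v_s).
f' = 534 × (343 + 7)/(343 + 17) = 534 × 350/360 ≈ 519 Hz.

519 Hz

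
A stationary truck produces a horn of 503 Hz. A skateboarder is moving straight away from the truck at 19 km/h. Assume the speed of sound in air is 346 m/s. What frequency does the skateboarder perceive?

19 km/h = 5.278 m/s.
Only the observer moves, away from the source, so f' = f · (v − v_o)/v.
f' = 503 × (346 − 5.278)/346 = 503 × 340.72/346 ≈ 495 Hz.

495 Hz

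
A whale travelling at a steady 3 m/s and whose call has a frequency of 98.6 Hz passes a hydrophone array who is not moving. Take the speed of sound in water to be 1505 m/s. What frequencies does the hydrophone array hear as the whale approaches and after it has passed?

Approaching: f₁ = f · v/(v − v_s) = 98.6 × 1505/1502 ≈ 99 Hz.
Receding: f₂ = f · v/(v + v_s) = 98.6 × 1505/1508 ≈ 98 Hz.

99 Hz approaching; 98 Hz receding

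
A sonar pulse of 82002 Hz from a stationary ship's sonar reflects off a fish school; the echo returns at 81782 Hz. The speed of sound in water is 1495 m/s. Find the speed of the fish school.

Double Doppler shift off a moving reflector: f₂ = f₀ · (v + u)/(v − u) (u > 0 toward emitter).
Rearranging, u = v · (f₂ − f₀)/(f₂ + f₀) = 1495 × -220/163784 ≈ -2.01 m/s.
So the fish school is moving at 2.01 m/s away from the emitter.

2.01 m/s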